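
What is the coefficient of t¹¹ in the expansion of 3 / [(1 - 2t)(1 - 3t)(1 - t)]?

Partial fractions give a closed form: a_n = (-12)·2^n + (27/2)·3^n + (3/2)·1^n.
At n = 11: a_11 = 2366910.

2366910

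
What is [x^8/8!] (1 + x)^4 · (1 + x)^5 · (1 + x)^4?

51891840

The EGF product rule gives c_8 = Σ_{k_1+k_2+k_3=8} C(8; k_1,k_2,k_3) · ∏ g_i(k_i), where (1+x)^4 gives the falling factorial (4)_k; (1+x)^5 gives the falling factorial (5)_k; (1+x)^4 gives the falling factorial (4)_k.
g_1(k) for k = 0…8: 1, 4, 12, 24, 24, 0, 0, 0, 0.
g_2(k) for k = 0…8: 1, 5, 20, 60, 120, 120, 0, 0, 0.
g_3(k) for k = 0…8: 1, 4, 12, 24, 24, 0, 0, 0, 0.
First combine the last two factors: h(k) = Σ_j C(k,j)·g_2(j)·g_3(k−j) for k = 0…8: 1, 9, 72, 504, 3024, 15120, 60480, 181440, 362880.
c_8 = Σ_k C(8,k)·g_1(k)·h(8−k) = 1·1·362880 + 8·4·181440 + 28·12·60480 + 56·24·15120 + 70·24·3024 = 362880 + 5806080 + 20321280 + 20321280 + 5080320 = 51891840.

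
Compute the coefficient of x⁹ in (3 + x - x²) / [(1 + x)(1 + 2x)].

The denominator gives the recurrence a_n = −3a_(n−1) − 2a_(n−2) for n ≥ 3; the numerator fixes a_0 = 3, a_1 = -8, a_2 = 17.
Iterating: 3, -8, 17, -35, 71, -143, 287, -575, 1151, -2303, so a_9 = -2303.

-2303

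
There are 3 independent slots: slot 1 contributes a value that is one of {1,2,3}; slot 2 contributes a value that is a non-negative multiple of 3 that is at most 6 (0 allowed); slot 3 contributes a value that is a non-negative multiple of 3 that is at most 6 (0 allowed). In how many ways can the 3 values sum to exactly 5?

2

The generating function for the choices is (y + y² + y³)·(1 + y³ + y⁶)·(1 + y³ + y⁶); the count is [y⁵].
(y + y² + y³) has coefficients 0,1,1,1 for degrees 0…3.
(1 + y³ + y⁶) has coefficients 1,0,0,1,0,0 for degrees 0…5.
Finally multiplying by (1 + y³ + y⁶), the product of all factors after the first has coefficients 1,0,0,2,0,0 for degrees 0…5.
[y⁵] = 1·0 + 1·2 + 1·0 = 2.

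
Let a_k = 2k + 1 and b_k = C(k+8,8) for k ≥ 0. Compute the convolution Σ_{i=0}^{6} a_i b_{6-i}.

This is [x^6] in the product of the two ordinary generating functions.
Σ = 1·3003 + 3·1287 + 5·495 + 7·165 + 9·45 + 11·9 + 13·1 = 11011.

11011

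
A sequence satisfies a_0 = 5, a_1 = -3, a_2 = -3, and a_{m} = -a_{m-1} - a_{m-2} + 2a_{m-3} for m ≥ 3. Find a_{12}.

446

The ordinary generating function has denominator 1 + x + x^2 - 2x^3.
Iterating the recurrence: a_0,…,a_{12} = 5, -3, -3, 16, -19, -3, 54, -89, 29, 168, -375, 265, 446.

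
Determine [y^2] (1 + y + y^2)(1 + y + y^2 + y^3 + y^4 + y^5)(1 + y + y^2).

(1 + y + y^2) has coefficients 1,1,1 for degrees 0…2.
(1 + y + y^2 + y^3 + y^4 + y^5) has coefficients 1,1,1 for degrees 0…2.
Finally multiplying by (1 + y + y^2), the product of all factors after the first has coefficients 1,2,3 for degrees 0…2.
[y^2] = 1·3 + 1·2 + 1·1 = 6.

6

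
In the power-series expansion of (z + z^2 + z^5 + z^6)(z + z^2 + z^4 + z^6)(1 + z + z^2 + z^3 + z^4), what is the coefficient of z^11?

8

(z + z^2 + z^5 + z^6) has coefficients 0,1,1,0,0,1,1 for degrees 0…6.
(z + z^2 + z^4 + z^6) has coefficients 0,1,1,0,1,0,1,0,0,0,0,0 for degrees 0…11.
Finally multiplying by (1 + z + z^2 + z^3 + z^4), the product of all factors after the first has coefficients 0,1,2,2,3,3,3,2,2,1,1,0 for degrees 0…11.
[z^11] = 1·1 + 1·1 + 1·3 + 1·3 = 8.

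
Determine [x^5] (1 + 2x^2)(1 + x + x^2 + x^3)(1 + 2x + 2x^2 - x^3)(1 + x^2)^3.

48

(1 + 2x^2) has coefficients 1,0,2 for degrees 0…2.
(1 + x + x^2 + x^3) has coefficients 1,1,1,1,0,0 for degrees 0…5.
Multiplying by (1 + 2x + 2x^2 - x^3) gives running coefficients 1,3,5,4,3,1 for degrees 0…5.
Finally multiplying by (1 + x^2)^3, the product of all factors after the first has coefficients 1,3,8,13,21,22 for degrees 0…5.
[x^5] = 1·22 + 2·13 = 48.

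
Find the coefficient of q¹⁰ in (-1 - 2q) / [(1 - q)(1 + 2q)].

The denominator gives the recurrence a_n = −a_(n−1) + 2a_(n−2) for n ≥ 2; the numerator fixes a_0 = -1, a_1 = -1.
Iterating: -1, -1, -1, -1, -1, -1, -1, -1, -1, -1, -1, so a_10 = -1.

-1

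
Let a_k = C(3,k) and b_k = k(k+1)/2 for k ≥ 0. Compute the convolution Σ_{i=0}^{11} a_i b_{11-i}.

402

The convolution is the t^11 coefficient of A(t)B(t).
Σ = 1·66 + 3·55 + 3·45 + 1·36 + 0·28 + 0·21 + 0·15 + 0·10 + 0·6 + 0·3 + 0·1 + 0·0 = 402.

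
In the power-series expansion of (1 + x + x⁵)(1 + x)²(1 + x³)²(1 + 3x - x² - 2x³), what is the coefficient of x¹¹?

-8

(1 + x + x⁵) has coefficients 1,1,0,0,0,1 for degrees 0…5.
(1 + x)² has coefficients 1,2,1,0,0,0,0,0,0,0,0,0 for degrees 0…11.
Multiplying by (1 + x³)² gives running coefficients 1,2,1,2,4,2,1,2,1,0,0,0 for degrees 0…11.
Finally multiplying by (1 + 3x - x² - 2x³), the product of all factors after the first has coefficients 1,5,6,1,5,10,-1,-5,2,-1,-5,-2 for degrees 0…11.
[x¹¹] = 1·(-2) + 1·(-5) + 1·(-1) = -8.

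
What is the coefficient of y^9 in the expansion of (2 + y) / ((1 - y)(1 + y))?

1

The denominator gives the recurrence a_n = a_(n−2) for n ≥ 2; the numerator fixes a_0 = 2, a_1 = 1.
Iterating: 2, 1, 2, 1, 2, 1, 2, 1, 2, 1, so a_9 = 1.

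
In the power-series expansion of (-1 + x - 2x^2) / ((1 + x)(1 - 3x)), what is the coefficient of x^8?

The denominator gives the recurrence a_n = 2a_(n−1) + 3a_(n−2) for n ≥ 3; the numerator fixes a_0 = -1, a_1 = -1, a_2 = -7.
Iterating: -1, -1, -7, -17, -55, -161, -487, -1457, -4375, so a_8 = -4375.

-4375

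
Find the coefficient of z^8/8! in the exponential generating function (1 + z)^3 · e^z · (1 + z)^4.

394353

The EGF product rule gives c_8 = Σ_{k_1+k_2+k_3=8} C(8; k_1,k_2,k_3) · ∏ g_i(k_i), where (1+z)^3 gives the falling factorial (3)_k; e^z gives (1)^k; (1+z)^4 gives the falling factorial (4)_k.
g_1(k) for k = 0…8: 1, 3, 6, 6, 0, 0, 0, 0, 0.
g_2(k) for k = 0…8: 1, 1, 1, 1, 1, 1, 1, 1, 1.
g_3(k) for k = 0…8: 1, 4, 12, 24, 24, 0, 0, 0, 0.
First combine the last two factors: h(k) = Σ_j C(k,j)·g_2(j)·g_3(k−j) for k = 0…8: 1, 5, 21, 73, 209, 501, 1045, 1961, 3393.
c_8 = Σ_k C(8,k)·g_1(k)·h(8−k) = 1·1·3393 + 8·3·1961 + 28·6·1045 + 56·6·501 = 3393 + 47064 + 175560 + 168336 = 394353.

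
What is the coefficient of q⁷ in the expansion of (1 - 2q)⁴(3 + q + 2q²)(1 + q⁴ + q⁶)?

-111

(1 - 2q)⁴ has coefficients 1,-8,24,-32,16 for degrees 0…4.
(3 + q + 2q²) has coefficients 3,1,2,0,0,0,0,0 for degrees 0…7.
Finally multiplying by (1 + q⁴ + q⁶), the product of all factors after the first has coefficients 3,1,2,0,3,1,5,1 for degrees 0…7.
[q⁷] = 1·1 − 8·5 + 24·1 − 32·3 + 16·0 = -111.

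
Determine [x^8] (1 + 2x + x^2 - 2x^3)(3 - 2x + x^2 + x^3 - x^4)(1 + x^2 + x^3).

(1 + 2x + x^2 - 2x^3) has coefficients 1,2,1,-2 for degrees 0…3.
(3 - 2x + x^2 + x^3 - x^4) has coefficients 3,-2,1,1,-1,0,0,0,0 for degrees 0…8.
Finally multiplying by (1 + x^2 + x^3), the product of all factors after the first has coefficients 3,-2,4,2,-2,2,0,-1,0 for degrees 0…8.
[x^8] = 1·0 + 2·(-1) + 1·0 − 2·2 = -6.

-6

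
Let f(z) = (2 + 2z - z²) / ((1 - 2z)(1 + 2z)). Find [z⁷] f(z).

The denominator gives the recurrence a_n = 4a_(n−2) for n ≥ 3; the numerator fixes a_0 = 2, a_1 = 2, a_2 = 7.
Iterating: 2, 2, 7, 8, 28, 32, 112, 128, so a_7 = 128.

128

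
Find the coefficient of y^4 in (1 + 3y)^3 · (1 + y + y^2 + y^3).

(1 + 3y)^3 has coefficients 1,9,27,27 for degrees 0…3.
(1 + y + y^2 + y^3) has coefficients 1,1,1,1,0 for degrees 0…4.
[y^4] = 1·0 + 9·1 + 27·1 + 27·1 = 63.

63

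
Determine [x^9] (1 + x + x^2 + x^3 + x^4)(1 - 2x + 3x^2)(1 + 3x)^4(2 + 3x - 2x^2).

1170

(1 + x + x^2 + x^3 + x^4) has coefficients 1,1,1,1,1 for degrees 0…4.
(1 - 2x + 3x^2) has coefficients 1,-2,3,0,0,0,0,0,0,0 for degrees 0…9.
Multiplying by (1 + 3x)^4 gives running coefficients 1,10,33,36,27,162,243,0,0,0 for degrees 0…9.
Finally multiplying by (2 + 3x - 2x^2), the product of all factors after the first has coefficients 2,23,94,151,96,333,918,405,-486,0 for degrees 0…9.
[x^9] = 1·0 + 1·(-486) + 1·405 + 1·918 + 1·333 = 1170.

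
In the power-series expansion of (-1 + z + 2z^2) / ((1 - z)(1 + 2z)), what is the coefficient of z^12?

The denominator gives the recurrence a_n = −a_(n−1) + 2a_(n−2) for n ≥ 3; the numerator fixes a_0 = -1, a_1 = 2, a_2 = -2.
Iterating: -1, 2, -2, 6, -10, 22, -42, 86, -170, 342, -682, 1366, -2730, so a_12 = -2730.

-2730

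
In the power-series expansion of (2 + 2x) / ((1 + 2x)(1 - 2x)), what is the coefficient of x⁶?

The denominator gives the recurrence a_n = 4a_(n−2) for n ≥ 3; the numerator fixes a_0 = 2, a_1 = 2, a_2 = 8.
Iterating: 2, 2, 8, 8, 32, 32, 128, so a_6 = 128.

128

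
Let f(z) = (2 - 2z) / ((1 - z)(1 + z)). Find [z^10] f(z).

2

Partial fractions give a closed form: a_n = (2)·(-1)^n.
At n = 10: a_10 = 2.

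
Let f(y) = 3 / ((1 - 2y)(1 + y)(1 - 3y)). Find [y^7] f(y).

14250

Partial fractions give a closed form: a_n = (-4)·2^n + (1/4)·(-1)^n + (27/4)·3^n.
At n = 7: a_7 = 14250.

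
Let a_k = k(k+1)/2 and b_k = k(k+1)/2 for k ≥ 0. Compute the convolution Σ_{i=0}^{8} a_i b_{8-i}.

462

The convolution is the t^8 coefficient of A(t)B(t).
Σ = 0·36 + 1·28 + 3·21 + 6·15 + 10·10 + 15·6 + 21·3 + 28·1 + 36·0 = 462.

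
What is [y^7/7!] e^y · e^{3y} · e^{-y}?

The EGF product rule gives c_7 = Σ_{k_1+k_2+k_3=7} C(7; k_1,k_2,k_3) · ∏ g_i(k_i), where e^y gives (1)^k; e^{3y} gives (3)^k; e^{-y} gives (-1)^k.
g_1(k) for k = 0…7: 1, 1, 1, 1, 1, 1, 1, 1.
g_2(k) for k = 0…7: 1, 3, 9, 27, 81, 243, 729, 2187.
g_3(k) for k = 0…7: 1, -1, 1, -1, 1, -1, 1, -1.
First combine the last two factors: h(k) = Σ_j C(k,j)·g_2(j)·g_3(k−j) for k = 0…7: 1, 2, 4, 8, 16, 32, 64, 128.
c_7 = Σ_k C(7,k)·g_1(k)·h(7−k) = 1·1·128 + 7·1·64 + 21·1·32 + 35·1·16 + 35·1·8 + 21·1·4 + 7·1·2 + 1·1·1 = 128 + 448 + 672 + 560 + 280 + 84 + 14 + 1 = 2187.

2187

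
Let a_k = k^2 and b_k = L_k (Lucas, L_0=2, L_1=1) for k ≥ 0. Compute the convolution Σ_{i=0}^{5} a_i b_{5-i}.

The convolution is the x^5 coefficient of A(x)B(x).
Σ = 0·11 + 1·7 + 4·4 + 9·3 + 16·1 + 25·2 = 116.

116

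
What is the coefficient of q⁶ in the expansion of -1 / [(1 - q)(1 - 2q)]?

The denominator gives the recurrence a_n = 3a_(n−1) − 2a_(n−2) for n ≥ 2; the numerator fixes a_0 = -1, a_1 = -3.
Iterating: -1, -3, -7, -15, -31, -63, -127, so a_6 = -127.

-127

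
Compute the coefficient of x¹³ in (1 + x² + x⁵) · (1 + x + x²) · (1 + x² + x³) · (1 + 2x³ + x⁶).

5

(1 + x² + x⁵) has coefficients 1,0,1,0,0,1 for degrees 0…5.
(1 + x + x²) has coefficients 1,1,1,0,0,0,0,0,0,0,0,0,0,0 for degrees 0…13.
Multiplying by (1 + x² + x³) gives running coefficients 1,1,2,2,2,1,0,0,0,0,0,0,0,0 for degrees 0…13.
Finally multiplying by (1 + 2x³ + x⁶), the product of all factors after the first has coefficients 1,1,2,4,4,5,5,5,4,2,2,1,0,0 for degrees 0…13.
[x¹³] = 1·0 + 1·1 + 1·4 = 5.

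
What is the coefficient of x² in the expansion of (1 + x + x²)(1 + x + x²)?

3

(1 + x + x²) has coefficients 1,1,1 for degrees 0…2.
(1 + x + x²) has coefficients 1,1,1 for degrees 0…2.
[x²] = 1·1 + 1·1 + 1·1 = 3.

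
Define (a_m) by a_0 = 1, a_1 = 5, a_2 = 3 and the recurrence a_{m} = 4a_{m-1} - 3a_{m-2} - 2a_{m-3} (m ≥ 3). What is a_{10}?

-24861

The ordinary generating function has denominator 1 - 4q + 3q^2 + 2q^3.
Iterating the recurrence: a_0,…,a_{10} = 1, 5, 3, -5, -39, -147, -461, -1325, -3623, -9595, -24861.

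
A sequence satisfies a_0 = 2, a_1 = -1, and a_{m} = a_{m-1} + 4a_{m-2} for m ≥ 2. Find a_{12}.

41407

The ordinary generating function has denominator 1 - z - 4z^2.
Iterating the recurrence: a_0,…,a_{12} = 2, -1, 7, 3, 31, 43, 167, 339, 1007, 2363, 6391, 15843, 41407.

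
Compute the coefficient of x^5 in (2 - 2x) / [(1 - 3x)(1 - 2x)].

908

Partial fractions give a closed form: a_n = (4)·3^n + (-2)·2^n.
At n = 5: a_5 = 908.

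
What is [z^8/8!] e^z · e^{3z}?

The EGF product rule gives c_8 = Σ_{k_1+k_2=8} C(8; k_1,k_2) · ∏ g_i(k_i), where e^z gives (1)^k; e^{3z} gives (3)^k.
g_1(k) for k = 0…8: 1, 1, 1, 1, 1, 1, 1, 1, 1.
g_2(k) for k = 0…8: 1, 3, 9, 27, 81, 243, 729, 2187, 6561.
c_8 = Σ_k C(8,k)·g_1(k)·g_2(8−k) = 1·1·6561 + 8·1·2187 + 28·1·729 + 56·1·243 + 70·1·81 + 56·1·27 + 28·1·9 + 8·1·3 + 1·1·1 = 6561 + 17496 + 20412 + 13608 + 5670 + 1512 + 252 + 24 + 1 = 65536.

65536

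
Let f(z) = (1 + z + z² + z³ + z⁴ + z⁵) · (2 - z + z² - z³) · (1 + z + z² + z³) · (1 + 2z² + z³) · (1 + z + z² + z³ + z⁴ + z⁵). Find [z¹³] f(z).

-5

(1 + z + z² + z³ + z⁴ + z⁵) has coefficients 1,1,1,1,1,1 for degrees 0…5.
(2 - z + z² - z³) has coefficients 2,-1,1,-1,0,0,0,0,0,0,0,0,0,0 for degrees 0…13.
Multiplying by (1 + z + z² + z³) gives running coefficients 2,1,2,1,-1,0,-1,0,0,0,0,0,0,0 for degrees 0…13.
Multiplying by (1 + 2z² + z³) gives running coefficients 2,1,6,5,4,4,-2,-1,-2,-1,0,0,0,0 for degrees 0…13.
Finally multiplying by (1 + z + z² + z³ + z⁴ + z⁵), the product of all factors after the first has coefficients 2,3,9,14,18,22,18,16,8,2,-2,-6,-4,-3 for degrees 0…13.
[z¹³] = 1·(-3) + 1·(-4) + 1·(-6) + 1·(-2) + 1·2 + 1·8 = -5.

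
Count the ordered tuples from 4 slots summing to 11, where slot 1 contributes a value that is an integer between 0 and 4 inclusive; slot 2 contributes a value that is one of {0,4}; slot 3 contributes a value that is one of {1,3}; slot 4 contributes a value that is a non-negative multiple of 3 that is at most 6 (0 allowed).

6

The generating function for the choices is (1 + q + q^2 + q^3 + q^4)·(1 + q^4)·(q + q^3)·(1 + q^3 + q^6); the count is [q^11].
(1 + q + q^2 + q^3 + q^4) has coefficients 1,1,1,1,1 for degrees 0…4.
(1 + q^4) has coefficients 1,0,0,0,1,0,0,0,0,0,0,0 for degrees 0…11.
Multiplying by (q + q^3) gives running coefficients 0,1,0,1,0,1,0,1,0,0,0,0 for degrees 0…11.
Finally multiplying by (1 + q^3 + q^6), the product of all factors after the first has coefficients 0,1,0,1,1,1,1,2,1,1,1,1 for degrees 0…11.
[q^11] = 1·1 + 1·1 + 1·1 + 1·1 + 1·2 = 6.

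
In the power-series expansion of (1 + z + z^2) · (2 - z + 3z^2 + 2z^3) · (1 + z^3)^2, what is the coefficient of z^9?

(1 + z + z^2) has coefficients 1,1,1 for degrees 0…2.
(2 - z + 3z^2 + 2z^3) has coefficients 2,-1,3,2,0,0,0,0,0,0 for degrees 0…9.
Finally multiplying by (1 + z^3)^2, the product of all factors after the first has coefficients 2,-1,3,6,-2,6,6,-1,3,2 for degrees 0…9.
[z^9] = 1·2 + 1·3 + 1·(-1) = 4.

4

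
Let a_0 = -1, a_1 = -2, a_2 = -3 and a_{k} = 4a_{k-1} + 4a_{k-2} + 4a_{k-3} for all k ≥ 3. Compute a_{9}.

The ordinary generating function has denominator 1 - 4z - 4z^2 - 4z^3.
Iterating the recurrence: a_0,…,a_{9} = -1, -2, -3, -24, -116, -572, -2848, -14144, -70256, -348992.

-348992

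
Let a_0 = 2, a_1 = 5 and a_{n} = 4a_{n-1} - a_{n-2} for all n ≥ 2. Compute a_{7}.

12995

The ordinary generating function has denominator 1 - 4q + q^2.
Iterating the recurrence: a_0,…,a_{7} = 2, 5, 18, 67, 250, 933, 3482, 12995.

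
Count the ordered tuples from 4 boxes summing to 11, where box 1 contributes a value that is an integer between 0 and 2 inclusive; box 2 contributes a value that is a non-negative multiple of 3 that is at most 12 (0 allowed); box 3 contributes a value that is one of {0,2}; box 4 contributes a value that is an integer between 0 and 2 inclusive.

The generating function for the choices is (1 + t + t²)·(1 + t³ + t⁶ + t⁹ + t¹²)·(1 + t²)·(1 + t + t²); the count is [t¹¹].
(1 + t + t²) has coefficients 1,1,1 for degrees 0…2.
(1 + t³ + t⁶ + t⁹ + t¹²) has coefficients 1,0,0,1,0,0,1,0,0,1,0,0 for degrees 0…11.
Multiplying by (1 + t²) gives running coefficients 1,0,1,1,0,1,1,0,1,1,0,1 for degrees 0…11.
Finally multiplying by (1 + t + t²), the product of all factors after the first has coefficients 1,1,2,2,2,2,2,2,2,2,2,2 for degrees 0…11.
[t¹¹] = 1·2 + 1·2 + 1·2 = 6.

6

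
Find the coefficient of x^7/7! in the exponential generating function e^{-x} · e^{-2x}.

The EGF product rule gives c_7 = Σ_{k_1+k_2=7} C(7; k_1,k_2) · ∏ g_i(k_i), where e^{-x} gives (-1)^k; e^{-2x} gives (-2)^k.
g_1(k) for k = 0…7: 1, -1, 1, -1, 1, -1, 1, -1.
g_2(k) for k = 0…7: 1, -2, 4, -8, 16, -32, 64, -128.
c_7 = Σ_k C(7,k)·g_1(k)·g_2(7−k) = 1·1·(-128) + 7·(-1)·64 + 21·1·(-32) + 35·(-1)·16 + 35·1·(-8) + 21·(-1)·4 + 7·1·(-2) + 1·(-1)·1 = −128 − 448 − 672 − 560 − 280 − 84 − 14 − 1 = -2187.

-2187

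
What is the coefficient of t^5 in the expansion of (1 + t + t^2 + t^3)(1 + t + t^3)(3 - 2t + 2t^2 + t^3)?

(1 + t + t^2 + t^3) has coefficients 1,1,1,1 for degrees 0…3.
(1 + t + t^3) has coefficients 1,1,0,1,0,0 for degrees 0…5.
Finally multiplying by (3 - 2t + 2t^2 + t^3), the product of all factors after the first has coefficients 3,1,0,6,-1,2 for degrees 0…5.
[t^5] = 1·2 + 1·(-1) + 1·6 + 1·0 = 7.

7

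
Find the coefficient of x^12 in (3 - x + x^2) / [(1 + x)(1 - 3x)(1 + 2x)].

Partial fractions give a closed form: a_n = (-5/4)·(-1)^n + (5/4)·3^n + (3)·(-2)^n.
At n = 12: a_12 = 676588.

676588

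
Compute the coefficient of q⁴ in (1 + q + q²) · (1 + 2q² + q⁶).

(1 + q + q²) has coefficients 1,1,1 for degrees 0…2.
(1 + 2q² + q⁶) has coefficients 1,0,2,0,0 for degrees 0…4.
[q⁴] = 1·0 + 1·0 + 1·2 = 2.

2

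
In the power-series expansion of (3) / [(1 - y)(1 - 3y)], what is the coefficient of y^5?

1092

The denominator gives the recurrence a_n = 4a_(n−1) − 3a_(n−2) for n ≥ 2; the numerator fixes a_0 = 3, a_1 = 12.
Iterating: 3, 12, 39, 120, 363, 1092, so a_5 = 1092.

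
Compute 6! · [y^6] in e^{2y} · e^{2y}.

The EGF product rule gives c_6 = Σ_{k_1+k_2=6} C(6; k_1,k_2) · ∏ g_i(k_i), where e^{2y} gives (2)^k; e^{2y} gives (2)^k.
g_1(k) for k = 0…6: 1, 2, 4, 8, 16, 32, 64.
g_2(k) for k = 0…6: 1, 2, 4, 8, 16, 32, 64.
c_6 = Σ_k C(6,k)·g_1(k)·g_2(6−k) = 1·1·64 + 6·2·32 + 15·4·16 + 20·8·8 + 15·16·4 + 6·32·2 + 1·64·1 = 64 + 384 + 960 + 1280 + 960 + 384 + 64 = 4096.

4096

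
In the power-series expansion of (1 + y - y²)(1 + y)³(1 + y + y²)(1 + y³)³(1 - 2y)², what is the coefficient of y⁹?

(1 + y - y²) has coefficients 1,1,-1 for degrees 0…2.
(1 + y)³ has coefficients 1,3,3,1,0,0,0,0,0,0 for degrees 0…9.
Multiplying by (1 + y + y²) gives running coefficients 1,4,7,7,4,1,0,0,0,0 for degrees 0…9.
Multiplying by (1 + y³)³ gives running coefficients 1,4,7,10,16,22,24,24,24,22 for degrees 0…9.
Finally multiplying by (1 - 2y)², the product of all factors after the first has coefficients 1,0,-5,-2,4,-2,0,16,24,22 for degrees 0…9.
[y⁹] = 1·22 + 1·24 − 1·16 = 30.

30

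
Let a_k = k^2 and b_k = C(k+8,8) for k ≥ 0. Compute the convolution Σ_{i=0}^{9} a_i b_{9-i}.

This is [x^9] in the product of the two ordinary generating functions.
Σ = 0·24310 + 1·12870 + 4·6435 + 9·3003 + 16·1287 + 25·495 + 36·165 + 49·45 + 64·9 + 81·1 = 107406.

107406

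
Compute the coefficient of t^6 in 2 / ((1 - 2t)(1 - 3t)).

4118

Partial fractions give a closed form: a_n = (-4)·2^n + (6)·3^n.
At n = 6: a_6 = 4118.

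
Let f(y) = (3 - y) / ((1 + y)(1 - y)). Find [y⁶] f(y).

3

The denominator gives the recurrence a_n = a_(n−2) for n ≥ 3; the numerator fixes a_0 = 3, a_1 = -1, a_2 = 3.
Iterating: 3, -1, 3, -1, 3, -1, 3, so a_6 = 3.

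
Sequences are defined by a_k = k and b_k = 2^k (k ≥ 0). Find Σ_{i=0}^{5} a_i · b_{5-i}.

The convolution is the t^5 coefficient of A(t)B(t).
Σ = 0·32 + 1·16 + 2·8 + 3·4 + 4·2 + 5·1 = 57.

57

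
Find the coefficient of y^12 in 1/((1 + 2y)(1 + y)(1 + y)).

The denominator gives the recurrence a_n = −4a_(n−1) − 5a_(n−2) − 2a_(n−3) for n ≥ 3; the numerator fixes a_0 = 1, a_1 = -4, a_2 = 11.
Iterating: 1, -4, 11, -26, 57, -120, 247, -502, 1013, -2036, 4083, -8178, 16369, so a_12 = 16369.

16369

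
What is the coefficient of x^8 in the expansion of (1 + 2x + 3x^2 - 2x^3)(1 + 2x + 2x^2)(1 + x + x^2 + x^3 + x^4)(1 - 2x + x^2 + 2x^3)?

39

(1 + 2x + 3x^2 - 2x^3) has coefficients 1,2,3,-2 for degrees 0…3.
(1 + 2x + 2x^2) has coefficients 1,2,2,0,0,0,0,0,0 for degrees 0…8.
Multiplying by (1 + x + x^2 + x^3 + x^4) gives running coefficients 1,3,5,5,5,4,2,0,0 for degrees 0…8.
Finally multiplying by (1 - 2x + x^2 + 2x^3), the product of all factors after the first has coefficients 1,1,0,0,6,9,9,10,10 for degrees 0…8.
[x^8] = 1·10 + 2·10 + 3·9 − 2·9 = 39.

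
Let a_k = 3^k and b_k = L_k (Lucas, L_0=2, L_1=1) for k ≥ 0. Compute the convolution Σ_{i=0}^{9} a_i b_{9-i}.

Write out a_i and b_{9-i} for i = 0,…,9 and sum the products.
Σ = 1·76 + 3·47 + 9·29 + 27·18 + 81·11 + 243·7 + 729·4 + 2187·3 + 6561·1 + 19683·2 = 58960.

58960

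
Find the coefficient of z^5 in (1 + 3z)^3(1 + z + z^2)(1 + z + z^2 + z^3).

181

(1 + 3z)^3 has coefficients 1,9,27,27 for degrees 0…3.
(1 + z + z^2) has coefficients 1,1,1,0,0,0 for degrees 0…5.
Finally multiplying by (1 + z + z^2 + z^3), the product of all factors after the first has coefficients 1,2,3,3,2,1 for degrees 0…5.
[z^5] = 1·1 + 9·2 + 27·3 + 27·3 = 181.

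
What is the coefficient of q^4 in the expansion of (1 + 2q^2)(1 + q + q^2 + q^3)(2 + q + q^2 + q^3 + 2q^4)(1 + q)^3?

73

(1 + 2q^2) has coefficients 1,0,2 for degrees 0…2.
(1 + q + q^2 + q^3) has coefficients 1,1,1,1,0 for degrees 0…4.
Multiplying by (2 + q + q^2 + q^3 + 2q^4) gives running coefficients 2,3,4,5,5 for degrees 0…4.
Finally multiplying by (1 + q)^3, the product of all factors after the first has coefficients 2,9,19,28,35 for degrees 0…4.
[q^4] = 1·35 + 2·19 = 73.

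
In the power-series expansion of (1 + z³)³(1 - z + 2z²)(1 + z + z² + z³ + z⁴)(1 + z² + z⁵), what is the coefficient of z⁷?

(1 + z³)³ has coefficients 1,0,0,3,0,0,3,0 for degrees 0…7.
(1 - z + 2z²) has coefficients 1,-1,2,0,0,0,0,0 for degrees 0…7.
Multiplying by (1 + z + z² + z³ + z⁴) gives running coefficients 1,0,2,2,2,1,2,0 for degrees 0…7.
Finally multiplying by (1 + z² + z⁵), the product of all factors after the first has coefficients 1,0,3,2,4,4,4,3 for degrees 0…7.
[z⁷] = 1·3 + 3·4 + 3·0 = 15.

15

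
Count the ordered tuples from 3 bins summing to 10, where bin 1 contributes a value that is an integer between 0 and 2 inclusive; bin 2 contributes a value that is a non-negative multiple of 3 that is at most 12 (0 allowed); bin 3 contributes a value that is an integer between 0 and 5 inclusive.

The generating function for the choices is (1 + z + z²)·(1 + z³ + z⁶ + z⁹ + z¹²)·(1 + z + z² + z³ + z⁴ + z⁵); the count is [z¹⁰].
(1 + z + z²) has coefficients 1,1,1 for degrees 0…2.
(1 + z³ + z⁶ + z⁹ + z¹²) has coefficients 1,0,0,1,0,0,1,0,0,1,0 for degrees 0…10.
Finally multiplying by (1 + z + z² + z³ + z⁴ + z⁵), the product of all factors after the first has coefficients 1,1,1,2,2,2,2,2,2,2,2 for degrees 0…10.
[z¹⁰] = 1·2 + 1·2 + 1·2 = 6.

6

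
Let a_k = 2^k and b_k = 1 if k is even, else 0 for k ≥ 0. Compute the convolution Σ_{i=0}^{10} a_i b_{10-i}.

The convolution is the x^10 coefficient of A(x)B(x).
Σ = 1·1 + 2·0 + 4·1 + 8·0 + 16·1 + 32·0 + 64·1 + 128·0 + 256·1 + 512·0 + 1024·1 = 1365.

1365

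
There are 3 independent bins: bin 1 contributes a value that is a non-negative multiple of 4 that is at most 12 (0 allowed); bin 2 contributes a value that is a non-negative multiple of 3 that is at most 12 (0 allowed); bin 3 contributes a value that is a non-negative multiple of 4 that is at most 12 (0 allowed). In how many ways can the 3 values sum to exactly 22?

3

The generating function for the choices is (1 + y⁴ + y⁸ + y¹²)·(1 + y³ + y⁶ + y⁹ + y¹²)·(1 + y⁴ + y⁸ + y¹²); the count is [y²²].
(1 + y⁴ + y⁸ + y¹²) has coefficients 1,0,0,0,1,0,0,0,1,0,0,0,1 for degrees 0…12.
(1 + y³ + y⁶ + y⁹ + y¹²) has coefficients 1,0,0,1,0,0,1,0,0,1,0,0,1,0,0,0,0,0,0,0,0,0,0 for degrees 0…22.
Finally multiplying by (1 + y⁴ + y⁸ + y¹²), the product of all factors after the first has coefficients 1,0,0,1,1,0,1,1,1,1,1,1,2,1,1,1,1,1,1,0,1,1,0 for degrees 0…22.
[y²²] = 1·0 + 1·1 + 1·1 + 1·1 = 3.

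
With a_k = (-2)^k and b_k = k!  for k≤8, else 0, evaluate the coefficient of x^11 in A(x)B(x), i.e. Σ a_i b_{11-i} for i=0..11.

-260864

Write out a_i and b_{11-i} for i = 0,…,11 and sum the products.
Σ = 1·0 − 2·0 + 4·0 − 8·40320 + 16·5040 − 32·720 + 64·120 − 128·24 + 256·6 − 512·2 + 1024·1 − 2048·1 = -260864.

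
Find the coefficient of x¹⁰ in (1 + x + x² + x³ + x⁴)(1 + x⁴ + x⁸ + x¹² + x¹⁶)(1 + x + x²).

(1 + x + x² + x³ + x⁴) has coefficients 1,1,1,1,1 for degrees 0…4.
(1 + x⁴ + x⁸ + x¹² + x¹⁶) has coefficients 1,0,0,0,1,0,0,0,1,0,0 for degrees 0…10.
Finally multiplying by (1 + x + x²), the product of all factors after the first has coefficients 1,1,1,0,1,1,1,0,1,1,1 for degrees 0…10.
[x¹⁰] = 1·1 + 1·1 + 1·1 + 1·0 + 1·1 = 4.

4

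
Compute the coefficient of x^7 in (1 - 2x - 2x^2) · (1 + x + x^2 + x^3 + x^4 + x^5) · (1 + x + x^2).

-9

(1 - 2x - 2x^2) has coefficients 1,-2,-2 for degrees 0…2.
(1 + x + x^2 + x^3 + x^4 + x^5) has coefficients 1,1,1,1,1,1,0,0 for degrees 0…7.
Finally multiplying by (1 + x + x^2), the product of all factors after the first has coefficients 1,2,3,3,3,3,2,1 for degrees 0…7.
[x^7] = 1·1 − 2·2 − 2·3 = -9.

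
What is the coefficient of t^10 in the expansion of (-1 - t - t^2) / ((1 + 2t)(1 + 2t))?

The denominator gives the recurrence a_n = −4a_(n−1) − 4a_(n−2) for n ≥ 3; the numerator fixes a_0 = -1, a_1 = 3, a_2 = -9.
Iterating: -1, 3, -9, 24, -60, 144, -336, 768, -1728, 3840, -8448, so a_10 = -8448.

-8448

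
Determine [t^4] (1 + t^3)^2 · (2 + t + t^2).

(1 + t^3)^2 has coefficients 1,0,0,2,0 for degrees 0…4.
(2 + t + t^2) has coefficients 2,1,1,0,0 for degrees 0…4.
[t^4] = 1·0 + 2·1 = 2.

2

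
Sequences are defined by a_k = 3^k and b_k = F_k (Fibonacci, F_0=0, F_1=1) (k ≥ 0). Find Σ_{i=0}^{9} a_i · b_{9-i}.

11770

This is [x^9] in the product of the two ordinary generating functions.
Σ = 1·34 + 3·21 + 9·13 + 27·8 + 81·5 + 243·3 + 729·2 + 2187·1 + 6561·1 + 19683·0 = 11770.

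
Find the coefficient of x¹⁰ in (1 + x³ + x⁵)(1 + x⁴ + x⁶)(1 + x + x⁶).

(1 + x³ + x⁵) has coefficients 1,0,0,1,0,1 for degrees 0…5.
(1 + x⁴ + x⁶) has coefficients 1,0,0,0,1,0,1,0,0,0,0 for degrees 0…10.
Finally multiplying by (1 + x + x⁶), the product of all factors after the first has coefficients 1,1,0,0,1,1,2,1,0,0,1 for degrees 0…10.
[x¹⁰] = 1·1 + 1·1 + 1·1 = 3.

3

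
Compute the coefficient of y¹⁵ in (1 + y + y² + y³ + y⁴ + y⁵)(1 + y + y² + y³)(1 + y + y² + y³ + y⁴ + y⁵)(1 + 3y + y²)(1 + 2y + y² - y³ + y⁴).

(1 + y + y² + y³ + y⁴ + y⁵) has coefficients 1,1,1,1,1,1 for degrees 0…5.
(1 + y + y² + y³) has coefficients 1,1,1,1,0,0,0,0,0,0,0,0,0,0,0,0 for degrees 0…15.
Multiplying by (1 + y + y² + y³ + y⁴ + y⁵) gives running coefficients 1,2,3,4,4,4,3,2,1,0,0,0,0,0,0,0 for degrees 0…15.
Multiplying by (1 + 3y + y²) gives running coefficients 1,5,10,15,19,20,19,15,10,5,1,0,0,0,0,0 for degrees 0…15.
Finally multiplying by (1 + 2y + y² - y³ + y⁴), the product of all factors after the first has coefficients 1,7,21,39,55,68,73,69,58,41,25,12,6,4,1,0 for degrees 0…15.
[y¹⁵] = 1·0 + 1·1 + 1·4 + 1·6 + 1·12 + 1·25 = 48.

48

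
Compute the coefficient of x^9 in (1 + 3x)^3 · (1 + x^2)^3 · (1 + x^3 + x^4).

(1 + 3x)^3 has coefficients 1,9,27,27 for degrees 0…3.
(1 + x^2)^3 has coefficients 1,0,3,0,3,0,1,0,0,0 for degrees 0…9.
Finally multiplying by (1 + x^3 + x^4), the product of all factors after the first has coefficients 1,0,3,1,4,3,4,3,3,1 for degrees 0…9.
[x^9] = 1·1 + 9·3 + 27·3 + 27·4 = 217.

217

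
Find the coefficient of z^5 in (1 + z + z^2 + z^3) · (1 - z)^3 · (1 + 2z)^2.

-2

(1 + z + z^2 + z^3) has coefficients 1,1,1,1 for degrees 0…3.
(1 - z)^3 has coefficients 1,-3,3,-1,0,0 for degrees 0…5.
Finally multiplying by (1 + 2z)^2, the product of all factors after the first has coefficients 1,1,-5,-1,8,-4 for degrees 0…5.
[z^5] = 1·(-4) + 1·8 + 1·(-1) + 1·(-5) = -2.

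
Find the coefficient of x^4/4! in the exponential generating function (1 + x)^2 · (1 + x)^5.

840

The EGF product rule gives c_4 = Σ_{k_1+k_2=4} C(4; k_1,k_2) · ∏ g_i(k_i), where (1+x)^2 gives the falling factorial (2)_k; (1+x)^5 gives the falling factorial (5)_k.
g_1(k) for k = 0…4: 1, 2, 2, 0, 0.
g_2(k) for k = 0…4: 1, 5, 20, 60, 120.
c_4 = Σ_k C(4,k)·g_1(k)·g_2(4−k) = 1·1·120 + 4·2·60 + 6·2·20 = 120 + 480 + 240 = 840.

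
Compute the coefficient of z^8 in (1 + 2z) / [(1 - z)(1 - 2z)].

Partial fractions give a closed form: a_n = (-3)·1^n + (4)·2^n.
At n = 8: a_8 = 1021.

1021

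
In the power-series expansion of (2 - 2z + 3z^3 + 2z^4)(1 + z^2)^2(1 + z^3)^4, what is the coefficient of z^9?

18

(2 - 2z + 3z^3 + 2z^4) has coefficients 2,-2,0,3,2 for degrees 0…4.
(1 + z^2)^2 has coefficients 1,0,2,0,1,0,0,0,0,0 for degrees 0…9.
Finally multiplying by (1 + z^3)^4, the product of all factors after the first has coefficients 1,0,2,4,1,8,6,4,12,4 for degrees 0…9.
[z^9] = 2·4 − 2·12 + 3·6 + 2·8 = 18.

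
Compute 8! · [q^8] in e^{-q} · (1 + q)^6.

-887

The EGF product rule gives c_8 = Σ_{k_1+k_2=8} C(8; k_1,k_2) · ∏ g_i(k_i), where e^{-q} gives (-1)^k; (1+q)^6 gives the falling factorial (6)_k.
g_1(k) for k = 0…8: 1, -1, 1, -1, 1, -1, 1, -1, 1.
g_2(k) for k = 0…8: 1, 6, 30, 120, 360, 720, 720, 0, 0.
c_8 = Σ_k C(8,k)·g_1(k)·g_2(8−k) = 28·1·720 + 56·(-1)·720 + 70·1·360 + 56·(-1)·120 + 28·1·30 + 8·(-1)·6 + 1·1·1 = 20160 − 40320 + 25200 − 6720 + 840 − 48 + 1 = -887.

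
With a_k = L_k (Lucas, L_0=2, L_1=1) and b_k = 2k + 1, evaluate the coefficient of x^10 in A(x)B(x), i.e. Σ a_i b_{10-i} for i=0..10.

Write out a_i and b_{10-i} for i = 0,…,10 and sum the products.
Σ = 2·21 + 1·19 + 3·17 + 4·15 + 7·13 + 11·11 + 18·9 + 29·7 + 47·5 + 76·3 + 123·1 = 1335.

1335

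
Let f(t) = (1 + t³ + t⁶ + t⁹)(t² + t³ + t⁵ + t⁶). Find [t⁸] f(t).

(1 + t³ + t⁶ + t⁹) has coefficients 1,0,0,1,0,0,1,0,0 for degrees 0…8.
(t² + t³ + t⁵ + t⁶) has coefficients 0,0,1,1,0,1,1,0,0 for degrees 0…8.
[t⁸] = 1·0 + 1·1 + 1·1 = 2.

2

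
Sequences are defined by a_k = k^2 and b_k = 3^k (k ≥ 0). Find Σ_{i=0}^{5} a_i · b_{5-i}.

343

The convolution is the t^5 coefficient of A(t)B(t).
Σ = 0·243 + 1·81 + 4·27 + 9·9 + 16·3 + 25·1 = 343.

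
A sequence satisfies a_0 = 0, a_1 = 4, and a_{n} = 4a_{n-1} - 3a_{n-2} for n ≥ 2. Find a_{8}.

The ordinary generating function has denominator 1 - 4t + 3t^2.
Iterating the recurrence: a_0,…,a_{8} = 0, 4, 16, 52, 160, 484, 1456, 4372, 13120.

13120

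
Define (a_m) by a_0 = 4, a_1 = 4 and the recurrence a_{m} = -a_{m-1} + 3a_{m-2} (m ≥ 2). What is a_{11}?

The ordinary generating function has denominator 1 + t - 3t^2.
Iterating the recurrence: a_0,…,a_{11} = 4, 4, 8, 4, 20, -8, 68, -92, 296, -572, 1460, -3176.

-3176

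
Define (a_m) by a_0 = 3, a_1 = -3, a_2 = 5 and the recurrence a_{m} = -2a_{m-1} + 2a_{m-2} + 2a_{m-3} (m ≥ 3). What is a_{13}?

-83088

The ordinary generating function has denominator 1 + 2y - 2y^2 - 2y^3.
Iterating the recurrence: a_0,…,a_{13} = 3, -3, 5, -10, 24, -58, 144, -356, 884, -2192, 5440, -13496, 33488, -83088.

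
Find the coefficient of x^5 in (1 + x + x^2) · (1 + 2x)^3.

(1 + x + x^2) has coefficients 1,1,1 for degrees 0…2.
(1 + 2x)^3 has coefficients 1,6,12,8,0,0 for degrees 0…5.
[x^5] = 1·0 + 1·0 + 1·8 = 8.

8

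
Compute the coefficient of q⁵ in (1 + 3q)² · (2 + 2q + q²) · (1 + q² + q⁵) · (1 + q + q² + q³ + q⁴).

151

(1 + 3q)² has coefficients 1,6,9 for degrees 0…2.
(2 + 2q + q²) has coefficients 2,2,1,0,0,0 for degrees 0…5.
Multiplying by (1 + q² + q⁵) gives running coefficients 2,2,3,2,1,2 for degrees 0…5.
Finally multiplying by (1 + q + q² + q³ + q⁴), the product of all factors after the first has coefficients 2,4,7,9,10,10 for degrees 0…5.
[q⁵] = 1·10 + 6·10 + 9·9 = 151.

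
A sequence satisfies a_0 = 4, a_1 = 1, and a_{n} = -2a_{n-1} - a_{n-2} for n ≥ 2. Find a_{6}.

The ordinary generating function has denominator 1 + 2y + y^2.
Iterating the recurrence: a_0,…,a_{6} = 4, 1, -6, 11, -16, 21, -26.

-26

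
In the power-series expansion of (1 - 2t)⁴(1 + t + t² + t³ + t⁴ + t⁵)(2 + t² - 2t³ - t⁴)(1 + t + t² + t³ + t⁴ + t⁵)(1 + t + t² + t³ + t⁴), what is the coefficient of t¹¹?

66

(1 - 2t)⁴ has coefficients 1,-8,24,-32,16 for degrees 0…4.
(1 + t + t² + t³ + t⁴ + t⁵) has coefficients 1,1,1,1,1,1,0,0,0,0,0,0 for degrees 0…11.
Multiplying by (2 + t² - 2t³ - t⁴) gives running coefficients 2,2,3,1,0,0,-2,-2,-3,-1,0,0 for degrees 0…11.
Multiplying by (1 + t + t² + t³ + t⁴ + t⁵) gives running coefficients 2,4,7,8,8,8,4,0,-6,-8,-8,-8 for degrees 0…11.
Finally multiplying by (1 + t + t² + t³ + t⁴), the product of all factors after the first has coefficients 2,6,13,21,29,35,35,28,14,-2,-18,-30 for degrees 0…11.
[t¹¹] = 1·(-30) − 8·(-18) + 24·(-2) − 32·14 + 16·28 = 66.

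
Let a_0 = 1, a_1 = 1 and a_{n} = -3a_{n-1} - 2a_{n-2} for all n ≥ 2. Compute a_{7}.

The ordinary generating function has denominator 1 + 3t + 2t^2.
Iterating the recurrence: a_0,…,a_{7} = 1, 1, -5, 13, -29, 61, -125, 253.

253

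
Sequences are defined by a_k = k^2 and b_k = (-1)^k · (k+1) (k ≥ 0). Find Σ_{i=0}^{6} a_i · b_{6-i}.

12

This is [x^6] in the product of the two ordinary generating functions.
Σ = 0·7 + 1·(-6) + 4·5 + 9·(-4) + 16·3 + 25·(-2) + 36·1 = 12.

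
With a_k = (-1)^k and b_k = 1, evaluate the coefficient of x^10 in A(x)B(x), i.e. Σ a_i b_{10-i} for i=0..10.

The convolution is the t^10 coefficient of A(t)B(t).
Σ = 1·1 − 1·1 + 1·1 − 1·1 + 1·1 − 1·1 + 1·1 − 1·1 + 1·1 − 1·1 + 1·1 = 1.

1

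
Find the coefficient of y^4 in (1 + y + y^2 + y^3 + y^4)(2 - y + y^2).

2

(1 + y + y^2 + y^3 + y^4) has coefficients 1,1,1,1,1 for degrees 0…4.
(2 - y + y^2) has coefficients 2,-1,1,0,0 for degrees 0…4.
[y^4] = 1·0 + 1·0 + 1·1 + 1·(-1) + 1·2 = 2.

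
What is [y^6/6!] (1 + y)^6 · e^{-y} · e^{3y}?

The EGF product rule gives c_6 = Σ_{k_1+k_2+k_3=6} C(6; k_1,k_2,k_3) · ∏ g_i(k_i), where (1+y)^6 gives the falling factorial (6)_k; e^{-y} gives (-1)^k; e^{3y} gives (3)^k.
g_1(k) for k = 0…6: 1, 6, 30, 120, 360, 720, 720.
g_2(k) for k = 0…6: 1, -1, 1, -1, 1, -1, 1.
g_3(k) for k = 0…6: 1, 3, 9, 27, 81, 243, 729.
First combine the last two factors: h(k) = Σ_j C(k,j)·g_2(j)·g_3(k−j) for k = 0…6: 1, 2, 4, 8, 16, 32, 64.
c_6 = Σ_k C(6,k)·g_1(k)·h(6−k) = 1·1·64 + 6·6·32 + 15·30·16 + 20·120·8 + 15·360·4 + 6·720·2 + 1·720·1 = 64 + 1152 + 7200 + 19200 + 21600 + 8640 + 720 = 58576.

58576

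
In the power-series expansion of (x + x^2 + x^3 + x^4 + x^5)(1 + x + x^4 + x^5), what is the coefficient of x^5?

3

(x + x^2 + x^3 + x^4 + x^5) has coefficients 0,1,1,1,1,1 for degrees 0…5.
(1 + x + x^4 + x^5) has coefficients 1,1,0,0,1,1 for degrees 0…5.
[x^5] = 1·1 + 1·0 + 1·0 + 1·1 + 1·1 = 3.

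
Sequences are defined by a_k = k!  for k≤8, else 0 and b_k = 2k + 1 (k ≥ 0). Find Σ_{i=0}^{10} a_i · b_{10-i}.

Write out a_i and b_{10-i} for i = 0,…,10 and sum the products.
Σ = 1·21 + 1·19 + 2·17 + 6·15 + 24·13 + 120·11 + 720·9 + 5040·7 + 40320·5 + 0·3 + 0·1 = 245156.

245156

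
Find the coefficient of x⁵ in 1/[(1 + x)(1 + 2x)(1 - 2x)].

Partial fractions give a closed form: a_n = (-1/3)·(-1)^n + (1)·(-2)^n + (1/3)·2^n.
At n = 5: a_5 = -21.

-21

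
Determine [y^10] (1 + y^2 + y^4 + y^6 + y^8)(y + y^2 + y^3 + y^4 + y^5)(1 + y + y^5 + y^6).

10

(1 + y^2 + y^4 + y^6 + y^8) has coefficients 1,0,1,0,1,0,1,0,1 for degrees 0…8.
(y + y^2 + y^3 + y^4 + y^5) has coefficients 0,1,1,1,1,1,0,0,0,0,0 for degrees 0…10.
Finally multiplying by (1 + y + y^5 + y^6), the product of all factors after the first has coefficients 0,1,2,2,2,2,2,2,2,2,2 for degrees 0…10.
[y^10] = 1·2 + 1·2 + 1·2 + 1·2 + 1·2 = 10.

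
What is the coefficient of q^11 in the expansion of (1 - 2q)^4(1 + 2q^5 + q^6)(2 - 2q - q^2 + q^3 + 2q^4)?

(1 - 2q)^4 has coefficients 1,-8,24,-32,16 for degrees 0…4.
(1 + 2q^5 + q^6) has coefficients 1,0,0,0,0,2,1,0,0,0,0,0 for degrees 0…11.
Finally multiplying by (2 - 2q - q^2 + q^3 + 2q^4), the product of all factors after the first has coefficients 2,-2,-1,1,2,4,-2,-4,1,5,2,0 for degrees 0…11.
[q^11] = 1·0 − 8·2 + 24·5 − 32·1 + 16·(-4) = 8.

8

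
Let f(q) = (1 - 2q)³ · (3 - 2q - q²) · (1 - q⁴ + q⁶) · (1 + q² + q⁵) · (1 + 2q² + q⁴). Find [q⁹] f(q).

(1 - 2q)³ has coefficients 1,-6,12,-8 for degrees 0…3.
(3 - 2q - q²) has coefficients 3,-2,-1,0,0,0,0,0,0,0 for degrees 0…9.
Multiplying by (1 - q⁴ + q⁶) gives running coefficients 3,-2,-1,0,-3,2,4,-2,-1,0 for degrees 0…9.
Multiplying by (1 + q² + q⁵) gives running coefficients 3,-2,2,-2,-4,5,-1,-1,3,-5 for degrees 0…9.
Finally multiplying by (1 + 2q² + q⁴), the product of all factors after the first has coefficients 3,-2,8,-6,3,-1,-7,7,-3,-2 for degrees 0…9.
[q⁹] = 1·(-2) − 6·(-3) + 12·7 − 8·(-7) = 156.

156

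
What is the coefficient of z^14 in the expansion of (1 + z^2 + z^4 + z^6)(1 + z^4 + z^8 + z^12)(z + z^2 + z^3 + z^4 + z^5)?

(1 + z^2 + z^4 + z^6) has coefficients 1,0,1,0,1,0,1 for degrees 0…6.
(1 + z^4 + z^8 + z^12) has coefficients 1,0,0,0,1,0,0,0,1,0,0,0,1,0,0 for degrees 0…14.
Finally multiplying by (z + z^2 + z^3 + z^4 + z^5), the product of all factors after the first has coefficients 0,1,1,1,1,2,1,1,1,2,1,1,1,2,1 for degrees 0…14.
[z^14] = 1·1 + 1·1 + 1·1 + 1·1 = 4.

4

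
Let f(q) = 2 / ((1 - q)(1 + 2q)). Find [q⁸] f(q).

342

The denominator gives the recurrence a_n = −a_(n−1) + 2a_(n−2) for n ≥ 2; the numerator fixes a_0 = 2, a_1 = -2.
Iterating: 2, -2, 6, -10, 22, -42, 86, -170, 342, so a_8 = 342.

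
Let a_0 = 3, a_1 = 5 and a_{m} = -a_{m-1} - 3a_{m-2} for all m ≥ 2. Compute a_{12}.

-3077

The ordinary generating function has denominator 1 + x + 3x^2.
Iterating the recurrence: a_0,…,a_{12} = 3, 5, -14, -1, 43, -40, -89, 209, 58, -685, 511, 1544, -3077.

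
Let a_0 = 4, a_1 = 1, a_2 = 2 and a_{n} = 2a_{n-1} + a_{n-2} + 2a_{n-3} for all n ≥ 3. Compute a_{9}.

3933

The ordinary generating function has denominator 1 - 2z - z^2 - 2z^3.
Iterating the recurrence: a_0,…,a_{9} = 4, 1, 2, 13, 30, 77, 210, 557, 1478, 3933.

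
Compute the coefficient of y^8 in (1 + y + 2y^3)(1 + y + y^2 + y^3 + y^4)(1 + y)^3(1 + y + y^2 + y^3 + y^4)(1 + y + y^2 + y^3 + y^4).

(1 + y + 2y^3) has coefficients 1,1,0,2 for degrees 0…3.
(1 + y + y^2 + y^3 + y^4) has coefficients 1,1,1,1,1,0,0,0,0 for degrees 0…8.
Multiplying by (1 + y)^3 gives running coefficients 1,4,7,8,8,7,4,1,0 for degrees 0…8.
Multiplying by (1 + y + y^2 + y^3 + y^4) gives running coefficients 1,5,12,20,28,34,34,28,20 for degrees 0…8.
Finally multiplying by (1 + y + y^2 + y^3 + y^4), the product of all factors after the first has coefficients 1,6,18,38,66,99,128,144,144 for degrees 0…8.
[y^8] = 1·144 + 1·144 + 2·99 = 486.

486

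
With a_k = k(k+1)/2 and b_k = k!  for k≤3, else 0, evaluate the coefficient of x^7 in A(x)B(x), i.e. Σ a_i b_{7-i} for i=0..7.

139

This is [x^7] in the product of the two ordinary generating functions.
Σ = 0·0 + 1·0 + 3·0 + 6·0 + 10·6 + 15·2 + 21·1 + 28·1 = 139.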